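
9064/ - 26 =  - 349 + 5/13  =  - 348.62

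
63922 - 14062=49860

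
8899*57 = 507243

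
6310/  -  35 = -1262/7 = - 180.29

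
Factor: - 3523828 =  - 2^2*7^1*11^1* 17^1*673^1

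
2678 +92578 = 95256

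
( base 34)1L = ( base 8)67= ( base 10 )55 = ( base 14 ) 3D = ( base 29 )1Q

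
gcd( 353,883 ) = 1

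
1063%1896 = 1063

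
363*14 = 5082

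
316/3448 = 79/862 = 0.09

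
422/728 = 211/364 = 0.58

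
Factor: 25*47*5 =5^3*47^1 = 5875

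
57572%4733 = 776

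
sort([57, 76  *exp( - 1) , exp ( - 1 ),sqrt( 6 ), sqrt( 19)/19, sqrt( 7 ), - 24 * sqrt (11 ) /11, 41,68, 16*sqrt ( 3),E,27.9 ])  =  [ - 24* sqrt( 11 )/11, sqrt( 19)/19, exp (-1 ), sqrt ( 6 ), sqrt( 7 ), E, 16*sqrt( 3 ) , 27.9, 76*exp(-1 ),41,57,68 ] 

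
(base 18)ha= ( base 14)188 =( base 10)316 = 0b100111100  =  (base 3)102201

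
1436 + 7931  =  9367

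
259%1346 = 259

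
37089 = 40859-3770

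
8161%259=132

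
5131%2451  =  229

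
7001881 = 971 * 7211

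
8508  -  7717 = 791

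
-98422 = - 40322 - 58100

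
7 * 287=2009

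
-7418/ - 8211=7418/8211 = 0.90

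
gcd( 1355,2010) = 5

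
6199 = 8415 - 2216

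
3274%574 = 404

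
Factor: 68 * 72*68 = 332928 = 2^7 * 3^2*17^2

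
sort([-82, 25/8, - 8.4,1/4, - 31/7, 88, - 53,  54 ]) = [ - 82, - 53, - 8.4, - 31/7,1/4, 25/8,  54,  88] 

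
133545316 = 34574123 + 98971193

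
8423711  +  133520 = 8557231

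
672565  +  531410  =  1203975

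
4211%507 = 155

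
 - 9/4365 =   -  1 + 484/485  =  -0.00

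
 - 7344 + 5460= - 1884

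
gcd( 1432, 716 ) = 716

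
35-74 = -39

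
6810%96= 90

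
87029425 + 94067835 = 181097260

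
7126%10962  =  7126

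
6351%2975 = 401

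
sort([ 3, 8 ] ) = [ 3,8 ]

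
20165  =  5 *4033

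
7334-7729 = -395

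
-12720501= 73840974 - 86561475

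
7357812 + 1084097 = 8441909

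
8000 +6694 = 14694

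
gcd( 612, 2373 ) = 3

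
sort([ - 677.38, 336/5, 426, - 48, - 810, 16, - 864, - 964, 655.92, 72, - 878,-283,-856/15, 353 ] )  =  [ - 964,  -  878,-864,-810,  -  677.38,-283, - 856/15 ,-48, 16,336/5, 72, 353, 426, 655.92 ]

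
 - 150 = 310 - 460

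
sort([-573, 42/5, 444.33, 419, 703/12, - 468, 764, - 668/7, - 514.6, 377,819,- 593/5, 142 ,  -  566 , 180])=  [ - 573, - 566, - 514.6, - 468, - 593/5,-668/7,42/5 , 703/12,  142, 180,377,  419, 444.33, 764, 819]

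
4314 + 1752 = 6066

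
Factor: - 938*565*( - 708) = 375218760  =  2^3*3^1*5^1*7^1 * 59^1*67^1 * 113^1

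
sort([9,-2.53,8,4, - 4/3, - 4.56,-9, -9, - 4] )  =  [ - 9, - 9, - 4.56,  -  4, - 2.53, - 4/3,4,  8, 9 ] 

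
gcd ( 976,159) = 1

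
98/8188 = 49/4094 = 0.01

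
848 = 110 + 738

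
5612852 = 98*57274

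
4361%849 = 116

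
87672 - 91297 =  - 3625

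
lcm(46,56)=1288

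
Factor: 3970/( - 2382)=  - 5/3 = -3^( - 1 )*5^1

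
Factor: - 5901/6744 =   -  7/8 = -2^( - 3) * 7^1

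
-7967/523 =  - 7967/523 = -15.23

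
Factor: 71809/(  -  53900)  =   - 2^( - 2) * 5^(-2 ) * 7^(  -  2)*11^(-1)  *  71809^1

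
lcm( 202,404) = 404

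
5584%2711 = 162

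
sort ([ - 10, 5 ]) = [ - 10,5]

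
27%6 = 3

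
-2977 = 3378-6355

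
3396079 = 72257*47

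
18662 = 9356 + 9306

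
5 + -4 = 1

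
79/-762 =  -79/762 =-0.10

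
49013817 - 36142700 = 12871117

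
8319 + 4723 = 13042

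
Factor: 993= 3^1 * 331^1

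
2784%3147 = 2784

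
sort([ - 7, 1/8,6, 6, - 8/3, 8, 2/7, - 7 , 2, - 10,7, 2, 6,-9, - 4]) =[ - 10, - 9, - 7, - 7, - 4, - 8/3,  1/8,  2/7, 2, 2 , 6,6, 6, 7,  8]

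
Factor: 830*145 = 2^1 * 5^2*29^1*83^1= 120350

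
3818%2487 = 1331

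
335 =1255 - 920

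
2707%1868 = 839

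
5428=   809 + 4619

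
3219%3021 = 198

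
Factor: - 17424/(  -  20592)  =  11^1*13^( - 1)=11/13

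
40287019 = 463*87013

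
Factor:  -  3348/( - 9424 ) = 27/76 = 2^ ( - 2 )*3^3*19^( - 1 ) 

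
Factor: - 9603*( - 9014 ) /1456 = 2^(- 3)*3^2*7^(-1)*11^1*13^(  -  1)*97^1*4507^1 = 43280721/728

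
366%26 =2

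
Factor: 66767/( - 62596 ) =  - 2^( - 2)*179^1*373^1*15649^(-1)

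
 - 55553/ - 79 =55553/79 =703.20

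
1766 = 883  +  883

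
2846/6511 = 2846/6511 = 0.44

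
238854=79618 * 3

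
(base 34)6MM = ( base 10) 7706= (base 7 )31316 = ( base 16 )1e1a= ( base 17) 19b5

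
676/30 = 22 + 8/15 = 22.53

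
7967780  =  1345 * 5924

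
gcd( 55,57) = 1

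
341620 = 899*380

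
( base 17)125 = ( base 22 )EK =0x148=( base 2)101001000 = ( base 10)328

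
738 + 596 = 1334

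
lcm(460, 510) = 23460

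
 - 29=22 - 51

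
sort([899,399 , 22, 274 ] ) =[ 22, 274, 399,899]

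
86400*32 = 2764800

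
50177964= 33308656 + 16869308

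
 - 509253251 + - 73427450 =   -  582680701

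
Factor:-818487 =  - 3^2*199^1*457^1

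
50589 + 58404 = 108993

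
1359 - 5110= - 3751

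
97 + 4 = 101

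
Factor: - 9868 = -2^2*2467^1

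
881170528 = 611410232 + 269760296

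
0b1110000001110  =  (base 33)6jl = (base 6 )53130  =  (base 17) 17e8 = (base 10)7182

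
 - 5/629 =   -  1 + 624/629 = - 0.01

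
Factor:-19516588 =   -  2^2 * 7^1*13^1*53617^1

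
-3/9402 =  - 1 + 3133/3134=- 0.00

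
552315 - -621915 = 1174230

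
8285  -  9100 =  - 815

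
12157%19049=12157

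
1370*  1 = 1370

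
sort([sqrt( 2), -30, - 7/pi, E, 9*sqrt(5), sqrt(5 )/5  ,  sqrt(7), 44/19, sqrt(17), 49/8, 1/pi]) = [  -  30, - 7/pi, 1/pi , sqrt( 5 ) /5,sqrt( 2),44/19, sqrt ( 7),E,sqrt(17), 49/8,9*sqrt( 5 ) ]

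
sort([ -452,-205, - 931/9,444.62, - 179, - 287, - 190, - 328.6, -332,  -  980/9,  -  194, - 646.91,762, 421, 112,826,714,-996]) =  [ - 996,-646.91, - 452,-332, - 328.6,-287, - 205, - 194, -190, - 179,-980/9,- 931/9,112,421,444.62,714,762,826]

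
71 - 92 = -21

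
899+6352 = 7251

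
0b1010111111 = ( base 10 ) 703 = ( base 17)276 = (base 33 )LA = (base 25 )133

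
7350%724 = 110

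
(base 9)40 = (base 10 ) 36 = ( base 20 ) 1g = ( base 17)22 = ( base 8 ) 44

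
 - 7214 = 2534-9748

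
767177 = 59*13003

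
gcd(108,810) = 54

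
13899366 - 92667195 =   -  78767829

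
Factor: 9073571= 13^1*697967^1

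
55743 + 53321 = 109064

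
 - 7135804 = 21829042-28964846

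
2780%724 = 608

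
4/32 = 1/8 = 0.12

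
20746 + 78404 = 99150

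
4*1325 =5300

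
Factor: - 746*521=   -  388666 = -  2^1*373^1*521^1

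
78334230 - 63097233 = 15236997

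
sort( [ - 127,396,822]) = [ - 127, 396,822 ] 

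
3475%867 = 7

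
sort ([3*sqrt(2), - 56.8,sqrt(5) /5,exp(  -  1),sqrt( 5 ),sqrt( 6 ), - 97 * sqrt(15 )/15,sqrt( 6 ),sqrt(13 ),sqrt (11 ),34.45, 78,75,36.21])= [ - 56.8,-97 * sqrt( 15 )/15,exp( - 1),sqrt(  5 ) /5,sqrt ( 5),sqrt(6),sqrt ( 6 ),sqrt(11 ),sqrt(13), 3*sqrt( 2),34.45,  36.21,75,78]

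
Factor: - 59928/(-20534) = 29964/10267= 2^2 * 3^1*11^1*227^1*10267^( - 1 ) 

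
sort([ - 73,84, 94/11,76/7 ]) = [ - 73, 94/11,76/7 , 84] 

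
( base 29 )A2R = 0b10000100101111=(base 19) 14a2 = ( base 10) 8495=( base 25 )DEK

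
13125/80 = 164+1/16 =164.06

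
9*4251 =38259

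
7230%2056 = 1062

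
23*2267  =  52141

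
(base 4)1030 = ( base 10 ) 76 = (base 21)3d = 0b1001100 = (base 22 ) 3a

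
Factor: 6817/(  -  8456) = -2^ (-3) *7^( - 1) * 17^1*151^( - 1)*401^1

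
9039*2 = 18078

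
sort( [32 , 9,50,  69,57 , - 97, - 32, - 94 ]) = [ - 97, - 94 , - 32,9, 32,50,57,69 ] 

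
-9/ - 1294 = 9/1294 = 0.01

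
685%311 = 63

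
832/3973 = 832/3973 = 0.21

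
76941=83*927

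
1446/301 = 4 + 242/301 = 4.80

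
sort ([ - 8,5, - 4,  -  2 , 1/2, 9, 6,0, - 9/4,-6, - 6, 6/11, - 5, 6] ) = [ - 8,-6,  -  6,  -  5,-4, - 9/4, - 2,0,1/2 , 6/11 , 5, 6, 6, 9]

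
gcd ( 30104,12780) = 284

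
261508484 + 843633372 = 1105141856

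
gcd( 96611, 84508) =1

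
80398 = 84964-4566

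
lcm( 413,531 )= 3717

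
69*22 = 1518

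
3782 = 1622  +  2160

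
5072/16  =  317 = 317.00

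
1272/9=141  +  1/3 = 141.33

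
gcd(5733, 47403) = 9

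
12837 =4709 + 8128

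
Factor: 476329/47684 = 68047/6812=2^( - 2 )*7^1*13^ ( - 1)*131^( - 1 )*9721^1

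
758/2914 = 379/1457 = 0.26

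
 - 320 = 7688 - 8008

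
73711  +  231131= 304842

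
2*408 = 816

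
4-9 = -5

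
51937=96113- 44176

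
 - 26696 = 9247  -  35943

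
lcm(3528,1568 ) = 14112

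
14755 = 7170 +7585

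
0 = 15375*0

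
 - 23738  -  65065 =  - 88803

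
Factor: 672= 2^5*3^1*7^1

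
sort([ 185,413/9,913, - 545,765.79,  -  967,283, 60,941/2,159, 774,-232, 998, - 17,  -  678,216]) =[ -967 ,-678, - 545,  -  232,-17, 413/9, 60,159 , 185,216,283 , 941/2,765.79,774,913, 998]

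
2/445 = 2/445 = 0.00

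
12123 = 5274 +6849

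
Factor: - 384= - 2^7*3^1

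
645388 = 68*9491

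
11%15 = 11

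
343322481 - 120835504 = 222486977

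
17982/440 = 8991/220 = 40.87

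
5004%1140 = 444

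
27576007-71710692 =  - 44134685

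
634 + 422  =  1056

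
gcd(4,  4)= 4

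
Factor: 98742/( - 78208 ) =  - 2^ (-6 )*3^1 * 7^1*13^( - 1)*47^( - 1 )*2351^1 = - 49371/39104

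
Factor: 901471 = 901471^1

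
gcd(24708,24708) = 24708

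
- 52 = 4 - 56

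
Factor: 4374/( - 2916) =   -  2^(-1)*3^1  =  -3/2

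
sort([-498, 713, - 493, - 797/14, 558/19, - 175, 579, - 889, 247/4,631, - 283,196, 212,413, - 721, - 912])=[-912, - 889, - 721, - 498, -493, - 283, -175, - 797/14, 558/19,247/4 , 196,212,  413,579,631,713]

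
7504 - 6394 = 1110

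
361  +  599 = 960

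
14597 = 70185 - 55588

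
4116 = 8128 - 4012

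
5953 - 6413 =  - 460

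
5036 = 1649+3387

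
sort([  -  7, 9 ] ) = [  -  7, 9] 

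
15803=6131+9672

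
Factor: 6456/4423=2^3*3^1*269^1*4423^( - 1 )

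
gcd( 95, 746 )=1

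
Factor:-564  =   - 2^2*3^1*47^1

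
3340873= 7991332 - 4650459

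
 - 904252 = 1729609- 2633861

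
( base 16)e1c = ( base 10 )3612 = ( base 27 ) 4PL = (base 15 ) 110C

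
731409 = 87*8407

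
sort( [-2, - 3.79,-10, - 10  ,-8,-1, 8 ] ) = [-10  , - 10, - 8, - 3.79, - 2 ,- 1, 8 ] 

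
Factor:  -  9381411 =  - 3^2*13^1*181^1*443^1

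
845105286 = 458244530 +386860756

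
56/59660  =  14/14915 = 0.00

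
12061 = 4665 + 7396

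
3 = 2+1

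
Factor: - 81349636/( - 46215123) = 2^2*3^( - 1 )*43^1*472963^1*15405041^( - 1)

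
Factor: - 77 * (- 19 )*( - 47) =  - 68761= - 7^1 * 11^1 * 19^1*47^1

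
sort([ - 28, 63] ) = [ - 28,63]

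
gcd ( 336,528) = 48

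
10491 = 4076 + 6415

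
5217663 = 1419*3677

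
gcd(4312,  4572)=4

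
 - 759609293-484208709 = -1243818002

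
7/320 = 7/320 =0.02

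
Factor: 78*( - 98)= -2^2*3^1*7^2*13^1=- 7644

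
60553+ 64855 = 125408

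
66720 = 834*80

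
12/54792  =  1/4566 = 0.00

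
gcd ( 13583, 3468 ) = 289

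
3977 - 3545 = 432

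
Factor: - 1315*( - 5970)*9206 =72272163300 =2^2*3^1*5^2*199^1*263^1*4603^1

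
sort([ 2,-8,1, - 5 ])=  [ - 8, - 5,1,2 ] 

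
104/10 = 52/5 =10.40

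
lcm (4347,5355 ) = 369495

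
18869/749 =25 + 144/749 = 25.19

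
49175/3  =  16391 + 2/3 = 16391.67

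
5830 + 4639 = 10469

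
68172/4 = 17043 = 17043.00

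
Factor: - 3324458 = -2^1*1662229^1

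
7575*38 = 287850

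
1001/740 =1 + 261/740 = 1.35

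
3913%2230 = 1683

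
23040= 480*48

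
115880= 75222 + 40658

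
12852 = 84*153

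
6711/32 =209  +  23/32=209.72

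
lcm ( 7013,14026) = 14026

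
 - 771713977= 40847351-812561328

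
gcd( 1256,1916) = 4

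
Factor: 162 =2^1*3^4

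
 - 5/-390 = 1/78 = 0.01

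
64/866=32/433 =0.07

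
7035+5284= 12319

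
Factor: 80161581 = 3^1*521^1*51287^1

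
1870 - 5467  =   - 3597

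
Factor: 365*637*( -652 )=-2^2*5^1 *7^2*13^1*73^1*163^1 = -151593260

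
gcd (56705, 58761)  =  1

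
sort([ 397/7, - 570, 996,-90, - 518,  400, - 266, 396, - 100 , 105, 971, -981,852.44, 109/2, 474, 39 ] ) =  [ - 981, - 570, - 518 ,-266, - 100, - 90, 39,109/2,397/7,105 , 396 , 400, 474,852.44, 971, 996]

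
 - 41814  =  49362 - 91176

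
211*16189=3415879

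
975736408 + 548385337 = 1524121745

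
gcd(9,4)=1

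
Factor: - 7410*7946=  - 58879860 = - 2^2* 3^1*5^1*13^1*19^1*29^1*137^1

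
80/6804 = 20/1701= 0.01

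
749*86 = 64414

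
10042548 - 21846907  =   - 11804359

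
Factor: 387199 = 387199^1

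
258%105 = 48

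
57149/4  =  14287 + 1/4= 14287.25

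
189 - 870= - 681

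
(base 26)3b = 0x59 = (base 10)89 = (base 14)65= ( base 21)45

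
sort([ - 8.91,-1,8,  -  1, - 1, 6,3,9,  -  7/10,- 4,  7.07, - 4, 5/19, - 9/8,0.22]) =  [-8.91,-4,-4, - 9/8,-1,-1,  -  1,  -  7/10,0.22 , 5/19, 3,  6,  7.07,8 , 9 ] 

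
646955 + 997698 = 1644653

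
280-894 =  - 614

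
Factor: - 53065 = -5^1*10613^1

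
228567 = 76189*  3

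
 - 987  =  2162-3149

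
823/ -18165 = -823/18165 = -0.05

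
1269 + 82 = 1351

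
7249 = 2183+5066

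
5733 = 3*1911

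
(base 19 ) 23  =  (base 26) 1f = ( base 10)41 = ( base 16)29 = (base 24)1H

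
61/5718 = 61/5718 = 0.01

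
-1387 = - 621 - 766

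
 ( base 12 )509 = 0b1011011001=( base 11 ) 603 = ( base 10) 729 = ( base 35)kt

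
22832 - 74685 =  - 51853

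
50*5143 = 257150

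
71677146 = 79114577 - 7437431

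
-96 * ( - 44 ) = 4224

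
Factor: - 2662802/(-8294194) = 23^1*107^1*541^1* 823^ ( - 1)*5039^( - 1) = 1331401/4147097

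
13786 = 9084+4702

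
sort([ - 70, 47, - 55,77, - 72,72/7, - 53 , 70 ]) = [ - 72, - 70, - 55, - 53, 72/7,47, 70, 77 ] 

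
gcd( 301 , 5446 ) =7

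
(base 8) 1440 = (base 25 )170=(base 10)800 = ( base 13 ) 497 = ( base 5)11200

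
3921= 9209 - 5288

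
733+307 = 1040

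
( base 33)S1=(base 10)925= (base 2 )1110011101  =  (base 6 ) 4141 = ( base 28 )151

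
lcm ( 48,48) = 48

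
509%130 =119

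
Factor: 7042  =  2^1*7^1*503^1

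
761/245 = 761/245 = 3.11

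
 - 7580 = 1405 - 8985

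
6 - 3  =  3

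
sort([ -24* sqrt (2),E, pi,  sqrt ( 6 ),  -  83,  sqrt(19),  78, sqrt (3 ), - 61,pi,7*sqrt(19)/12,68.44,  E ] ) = [-83,  -  61, - 24*sqrt(2 ),sqrt( 3),sqrt( 6),7 * sqrt ( 19 )/12, E,E,pi,pi, sqrt( 19),68.44,78 ] 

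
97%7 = 6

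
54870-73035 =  - 18165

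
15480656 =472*32798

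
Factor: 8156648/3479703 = 2^3*3^( - 1) * 503^1*2027^1*1159901^( - 1) 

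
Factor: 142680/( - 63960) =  - 29/13 = - 13^ ( - 1)* 29^1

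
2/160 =1/80=0.01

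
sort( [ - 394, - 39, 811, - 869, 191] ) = [-869, - 394, - 39, 191, 811]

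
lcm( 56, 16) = 112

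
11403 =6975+4428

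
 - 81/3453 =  - 1  +  1124/1151 = -  0.02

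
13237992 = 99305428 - 86067436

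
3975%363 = 345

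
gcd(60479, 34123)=1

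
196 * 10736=2104256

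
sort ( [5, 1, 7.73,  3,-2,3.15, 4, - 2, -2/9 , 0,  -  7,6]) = [  -  7,  -  2,-2, - 2/9,0, 1, 3,3.15,4,5, 6,7.73]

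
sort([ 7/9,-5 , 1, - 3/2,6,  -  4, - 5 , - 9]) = [-9 , - 5, -5,-4,-3/2, 7/9,1 , 6]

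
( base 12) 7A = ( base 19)4i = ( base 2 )1011110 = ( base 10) 94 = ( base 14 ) 6a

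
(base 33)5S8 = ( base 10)6377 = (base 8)14351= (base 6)45305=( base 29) 7GQ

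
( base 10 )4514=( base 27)655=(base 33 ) 44q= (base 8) 10642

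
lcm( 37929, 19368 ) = 910296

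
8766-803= 7963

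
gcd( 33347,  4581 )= 1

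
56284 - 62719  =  -6435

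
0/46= 0 = 0.00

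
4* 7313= 29252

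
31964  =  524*61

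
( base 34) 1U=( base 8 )100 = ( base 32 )20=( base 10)64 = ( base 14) 48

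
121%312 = 121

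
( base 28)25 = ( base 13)49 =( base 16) 3d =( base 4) 331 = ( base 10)61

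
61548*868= 53423664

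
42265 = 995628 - 953363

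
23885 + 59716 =83601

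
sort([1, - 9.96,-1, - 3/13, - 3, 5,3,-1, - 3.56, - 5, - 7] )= [ -9.96, - 7, - 5, - 3.56 ,-3, - 1, - 1,-3/13, 1,3,  5] 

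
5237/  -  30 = - 5237/30=- 174.57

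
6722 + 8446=15168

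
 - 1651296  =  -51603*32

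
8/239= 8/239 = 0.03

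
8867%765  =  452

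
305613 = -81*(-3773) 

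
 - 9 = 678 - 687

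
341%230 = 111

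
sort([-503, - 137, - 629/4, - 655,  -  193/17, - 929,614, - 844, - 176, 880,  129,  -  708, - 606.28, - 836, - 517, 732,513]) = [ - 929, - 844,-836, - 708, - 655, - 606.28 ,-517, - 503, - 176, - 629/4, - 137,-193/17 , 129, 513, 614,732,880 ]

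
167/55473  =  167/55473 = 0.00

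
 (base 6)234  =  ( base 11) 86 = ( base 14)6a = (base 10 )94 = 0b1011110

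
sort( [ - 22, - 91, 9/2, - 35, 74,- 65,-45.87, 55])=[ - 91, - 65 , - 45.87, - 35, - 22, 9/2,55, 74]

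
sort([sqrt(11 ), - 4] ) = [ - 4,  sqrt ( 11)]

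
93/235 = 93/235 = 0.40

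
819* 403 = 330057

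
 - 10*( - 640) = 6400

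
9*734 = 6606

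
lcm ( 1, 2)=2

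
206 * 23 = 4738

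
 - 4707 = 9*( - 523)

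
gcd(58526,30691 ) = 1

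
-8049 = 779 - 8828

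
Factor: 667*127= 84709 = 23^1 * 29^1 * 127^1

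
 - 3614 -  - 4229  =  615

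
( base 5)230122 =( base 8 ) 17742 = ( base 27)B58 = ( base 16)1fe2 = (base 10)8162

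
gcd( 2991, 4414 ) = 1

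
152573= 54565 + 98008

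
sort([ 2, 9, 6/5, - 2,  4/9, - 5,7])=[ - 5, - 2, 4/9, 6/5,  2, 7, 9]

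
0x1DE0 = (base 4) 1313200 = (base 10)7648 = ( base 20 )j28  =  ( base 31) 7tm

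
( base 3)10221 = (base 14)78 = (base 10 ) 106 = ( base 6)254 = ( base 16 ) 6a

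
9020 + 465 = 9485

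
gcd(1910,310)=10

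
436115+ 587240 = 1023355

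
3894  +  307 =4201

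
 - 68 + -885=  - 953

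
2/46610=1/23305 = 0.00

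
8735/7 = 8735/7= 1247.86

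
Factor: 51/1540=2^( - 2)*3^1*5^( - 1) * 7^(-1 )*11^(-1 )*17^1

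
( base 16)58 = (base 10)88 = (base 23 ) 3j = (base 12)74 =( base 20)48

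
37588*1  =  37588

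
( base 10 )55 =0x37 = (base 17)34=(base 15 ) 3A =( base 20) 2f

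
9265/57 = 162 + 31/57= 162.54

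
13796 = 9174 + 4622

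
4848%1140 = 288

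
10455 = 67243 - 56788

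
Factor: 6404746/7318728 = 2^( - 2 )*3^( - 3)*31^ ( - 1) * 103^1 * 1093^(-1)*31091^1=3202373/3659364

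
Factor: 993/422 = 2^ ( - 1)*3^1*211^( -1) * 331^1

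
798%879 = 798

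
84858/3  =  28286=28286.00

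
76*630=47880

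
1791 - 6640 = - 4849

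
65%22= 21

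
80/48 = 1 + 2/3 = 1.67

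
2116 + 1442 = 3558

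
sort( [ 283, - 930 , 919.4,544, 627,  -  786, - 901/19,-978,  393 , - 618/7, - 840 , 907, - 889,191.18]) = [-978,-930,  -  889, - 840, - 786, - 618/7, - 901/19, 191.18,283, 393,544,627,907, 919.4]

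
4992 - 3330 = 1662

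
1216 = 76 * 16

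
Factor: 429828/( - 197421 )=- 2^2* 43^1 * 79^(- 1) = - 172/79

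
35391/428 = 82 + 295/428 = 82.69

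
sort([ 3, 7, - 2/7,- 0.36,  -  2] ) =[ - 2, -0.36, - 2/7 , 3, 7]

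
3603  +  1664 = 5267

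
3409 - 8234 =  - 4825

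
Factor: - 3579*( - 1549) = 5543871  =  3^1*1193^1 * 1549^1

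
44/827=44/827 = 0.05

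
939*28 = 26292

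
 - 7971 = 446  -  8417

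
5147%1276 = 43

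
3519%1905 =1614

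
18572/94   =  197+ 27/47= 197.57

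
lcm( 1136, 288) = 20448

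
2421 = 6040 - 3619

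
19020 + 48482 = 67502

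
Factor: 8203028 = 2^2 * 487^1 *4211^1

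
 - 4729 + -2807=-7536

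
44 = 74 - 30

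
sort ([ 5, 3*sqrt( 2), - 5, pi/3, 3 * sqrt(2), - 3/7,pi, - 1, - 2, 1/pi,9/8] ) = [ - 5, -2, - 1, - 3/7, 1/pi, pi/3, 9/8,  pi , 3* sqrt(2), 3*sqrt(2),  5] 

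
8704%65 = 59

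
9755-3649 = 6106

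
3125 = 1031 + 2094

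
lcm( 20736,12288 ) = 331776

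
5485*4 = 21940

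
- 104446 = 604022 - 708468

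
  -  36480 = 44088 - 80568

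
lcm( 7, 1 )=7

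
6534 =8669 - 2135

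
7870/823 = 7870/823=9.56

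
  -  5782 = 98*( - 59 )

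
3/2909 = 3/2909 = 0.00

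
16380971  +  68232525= 84613496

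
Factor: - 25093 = -23^1*1091^1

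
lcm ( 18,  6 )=18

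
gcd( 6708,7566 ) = 78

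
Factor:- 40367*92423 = -29^1*37^1 *1091^1*3187^1  =  -  3730839241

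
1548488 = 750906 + 797582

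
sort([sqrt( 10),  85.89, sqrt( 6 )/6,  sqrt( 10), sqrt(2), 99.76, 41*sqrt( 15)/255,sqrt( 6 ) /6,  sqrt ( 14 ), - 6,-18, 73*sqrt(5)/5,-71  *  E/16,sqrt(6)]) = [ - 18, - 71 * E/16 , - 6, sqrt( 6)/6,sqrt( 6)/6,41*sqrt( 15) /255, sqrt(2),  sqrt( 6),  sqrt ( 10),sqrt (10), sqrt(14), 73*sqrt( 5 )/5, 85.89, 99.76] 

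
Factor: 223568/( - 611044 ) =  - 2^2*7^( - 1 )*89^1*139^( - 1 ) =-356/973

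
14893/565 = 14893/565 = 26.36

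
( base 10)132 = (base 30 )4C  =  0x84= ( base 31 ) 48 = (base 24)5c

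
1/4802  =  1/4802 = 0.00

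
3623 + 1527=5150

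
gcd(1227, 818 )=409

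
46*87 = 4002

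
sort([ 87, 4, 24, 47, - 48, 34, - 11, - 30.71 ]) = [ - 48, - 30.71, - 11,4, 24,  34, 47, 87]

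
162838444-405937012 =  - 243098568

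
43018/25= 1720 + 18/25 = 1720.72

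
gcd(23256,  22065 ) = 3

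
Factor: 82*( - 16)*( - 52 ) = 68224 = 2^7*13^1*41^1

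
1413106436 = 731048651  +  682057785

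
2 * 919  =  1838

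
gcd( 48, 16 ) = 16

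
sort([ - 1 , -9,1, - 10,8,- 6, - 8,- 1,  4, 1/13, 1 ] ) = [-10, - 9, - 8, - 6, - 1, - 1,1/13 , 1, 1 , 4, 8 ]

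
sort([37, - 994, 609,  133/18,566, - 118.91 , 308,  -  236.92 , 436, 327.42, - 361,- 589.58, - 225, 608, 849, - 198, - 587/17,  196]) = [ - 994, - 589.58 ,- 361,-236.92,  -  225, - 198, - 118.91,-587/17,  133/18, 37, 196,308,327.42,436, 566, 608,609,  849]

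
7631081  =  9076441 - 1445360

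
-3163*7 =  - 22141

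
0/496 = 0 = 0.00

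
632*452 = 285664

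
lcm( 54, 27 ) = 54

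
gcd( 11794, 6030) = 2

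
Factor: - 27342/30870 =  - 5^( -1 )*7^( - 1)*31^1 = - 31/35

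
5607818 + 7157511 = 12765329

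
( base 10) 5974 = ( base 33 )5G1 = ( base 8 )13526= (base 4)1131112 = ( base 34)55o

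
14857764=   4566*3254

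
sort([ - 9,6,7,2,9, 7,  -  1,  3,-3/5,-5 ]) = [ - 9, - 5,- 1, - 3/5,2,3,  6, 7,7,9]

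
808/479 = 808/479 = 1.69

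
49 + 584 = 633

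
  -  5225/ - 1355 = 3  +  232/271 = 3.86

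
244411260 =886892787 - 642481527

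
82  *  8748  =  717336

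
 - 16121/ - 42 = 383 + 5/6 = 383.83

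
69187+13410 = 82597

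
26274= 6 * 4379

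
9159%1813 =94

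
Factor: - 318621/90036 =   -  2^( - 2)*3^( - 1) * 41^( - 1)*61^( - 1)*106207^1= -106207/30012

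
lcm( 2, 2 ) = 2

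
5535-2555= 2980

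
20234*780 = 15782520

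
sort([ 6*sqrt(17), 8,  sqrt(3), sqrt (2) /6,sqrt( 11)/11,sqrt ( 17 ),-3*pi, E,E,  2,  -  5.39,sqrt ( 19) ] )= [- 3*pi ,-5.39, sqrt(2 )/6,sqrt(11)/11, sqrt(3 ), 2, E,E, sqrt(17), sqrt( 19), 8,6 * sqrt(17)] 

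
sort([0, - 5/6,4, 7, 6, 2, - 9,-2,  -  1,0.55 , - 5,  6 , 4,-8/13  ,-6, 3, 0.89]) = [-9, - 6, - 5, - 2,-1,  -  5/6 ,-8/13,  0,  0.55, 0.89, 2,3, 4, 4,6, 6,7]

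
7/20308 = 7/20308=0.00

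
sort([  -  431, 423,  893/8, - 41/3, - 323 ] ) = [-431, - 323, - 41/3, 893/8,  423 ]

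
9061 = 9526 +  - 465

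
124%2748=124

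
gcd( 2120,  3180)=1060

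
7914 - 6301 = 1613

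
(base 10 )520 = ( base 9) 637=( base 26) K0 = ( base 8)1010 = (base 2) 1000001000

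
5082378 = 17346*293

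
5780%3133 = 2647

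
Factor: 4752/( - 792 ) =-6 = -  2^1*3^1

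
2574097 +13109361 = 15683458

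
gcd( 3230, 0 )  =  3230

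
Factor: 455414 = 2^1*227707^1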